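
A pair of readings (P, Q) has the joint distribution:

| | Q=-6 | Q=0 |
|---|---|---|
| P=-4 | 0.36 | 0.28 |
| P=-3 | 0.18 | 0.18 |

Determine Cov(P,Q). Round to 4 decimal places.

E[P] = -3.64,  E[Q] = -3.24
E[PQ] = 11.88
Cov(P,Q) = E[PQ] − E[P]E[Q] = 11.88 − (-3.64)(-3.24) = 0.0864

0.0864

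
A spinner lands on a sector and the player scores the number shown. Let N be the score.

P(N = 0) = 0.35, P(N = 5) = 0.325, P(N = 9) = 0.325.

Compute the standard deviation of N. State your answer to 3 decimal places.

3.708

E[N] = (0)(0.35) + (5)(0.325) + (9)(0.325) = 4.55
E[N²] = (0)²(0.35) + (5)²(0.325) + (9)²(0.325) = 34.45
var(N) = E[N²] − (E[N])² = 34.45 − (4.55)² = 13.7475
SD(N) = √13.7475 ≈ 3.708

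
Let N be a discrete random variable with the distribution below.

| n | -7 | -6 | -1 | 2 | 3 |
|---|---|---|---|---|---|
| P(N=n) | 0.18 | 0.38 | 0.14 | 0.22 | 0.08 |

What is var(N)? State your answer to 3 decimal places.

E[N] = (-7)(0.18) + (-6)(0.38) + (-1)(0.14) + (2)(0.22) + (3)(0.08) = -3
E[N²] = (-7)²(0.18) + (-6)²(0.38) + (-1)²(0.14) + (2)²(0.22) + (3)²(0.08) = 24.24
var(N) = E[N²] − (E[N])² = 24.24 − (-3)² = 15.24

15.240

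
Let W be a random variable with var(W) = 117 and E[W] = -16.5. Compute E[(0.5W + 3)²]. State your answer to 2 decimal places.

E[0.5W + 3] = 0.5·-16.5 + 3 = -5.25
var(0.5W + 3) = (0.5)²·117 = 29.25
E[(0.5W + 3)²] = var((0.5W + 3)) + (E[(0.5W + 3)])² = 29.25 + (-5.25)² = 56.8125

56.81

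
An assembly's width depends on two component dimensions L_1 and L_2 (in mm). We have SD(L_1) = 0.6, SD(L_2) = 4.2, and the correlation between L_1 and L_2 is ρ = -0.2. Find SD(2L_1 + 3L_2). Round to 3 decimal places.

12.416

Var(L_1) = (0.6)² = 0.36;  Var(L_2) = (4.2)² = 17.64
Cov(L_1,L_2) = ρ·SD(L_1)·SD(L_2) = -0.2·0.6·4.2 = -0.504
Var(2L_1 + 3L_2) = (2)²·Var(L_1) + (3)²·Var(L_2) + 2·(2)·(3)·Cov(L_1,L_2)
= 4·0.36 + 9·17.64 + 12·-0.504 = 154.152
SD(2L_1 + 3L_2) = √154.152 ≈ 12.416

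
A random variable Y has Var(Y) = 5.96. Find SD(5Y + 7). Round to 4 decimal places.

Var(5Y + 7) = (5)²·5.96 = 149
SD(5Y + 7) = √149 ≈ 12.2066

12.2066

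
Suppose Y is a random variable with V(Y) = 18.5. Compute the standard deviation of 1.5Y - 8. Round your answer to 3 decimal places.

6.452

V(1.5Y - 8) = (1.5)²·18.5 = 41.625
σ(1.5Y - 8) = √41.625 ≈ 6.452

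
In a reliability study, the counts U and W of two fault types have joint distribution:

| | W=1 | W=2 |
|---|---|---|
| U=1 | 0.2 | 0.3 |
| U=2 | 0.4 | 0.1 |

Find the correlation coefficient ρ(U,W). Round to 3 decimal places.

-0.408

E[U] = 1.5,  E[W] = 1.4
E[UW] = 2
cov(U,W) = E[UW] − E[U]E[W] = 2 − (1.5)(1.4) = -0.1
var(U) = 0.25,  var(W) = 0.24
ρ = -0.1 / √(0.25·0.24) ≈ -0.408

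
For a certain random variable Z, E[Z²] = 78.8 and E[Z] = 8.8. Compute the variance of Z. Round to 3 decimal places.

Var(Z) = 78.8 − (8.8)² = 1.36

1.360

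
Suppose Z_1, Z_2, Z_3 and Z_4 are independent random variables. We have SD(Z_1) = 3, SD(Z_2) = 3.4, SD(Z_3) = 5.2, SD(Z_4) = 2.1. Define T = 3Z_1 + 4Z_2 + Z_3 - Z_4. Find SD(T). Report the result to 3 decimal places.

Var(Z_1) = 9, Var(Z_2) = 11.56, Var(Z_3) = 27.04, Var(Z_4) = 4.41
By independence, Var(T) = (3)²Var(Z_1) + (4)²Var(Z_2) + (1)²Var(Z_3) + (-1)²Var(Z_4)
= (3)²·9 + (4)²·11.56 + (1)²·27.04 + (-1)²·4.41 = 297.41
SD(T) = √297.41 ≈ 17.246

17.246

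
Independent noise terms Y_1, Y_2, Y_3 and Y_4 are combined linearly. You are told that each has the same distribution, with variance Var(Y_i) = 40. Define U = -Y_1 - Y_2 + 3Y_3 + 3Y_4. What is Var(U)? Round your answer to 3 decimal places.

800.000

By independence, Var(U) = (-1)²Var(Y_1) + (-1)²Var(Y_2) + (3)²Var(Y_3) + (3)²Var(Y_4)
= (-1)²·40 + (-1)²·40 + (3)²·40 + (3)²·40 = 800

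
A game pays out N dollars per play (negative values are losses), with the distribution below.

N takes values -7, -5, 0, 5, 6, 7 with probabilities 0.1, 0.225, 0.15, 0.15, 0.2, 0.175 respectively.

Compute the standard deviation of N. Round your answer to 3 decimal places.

5.313

E[N] = (-7)(0.1) + (-5)(0.225) + (0)(0.15) + (5)(0.15) + (6)(0.2) + (7)(0.175) = 1.35
E[N²] = (-7)²(0.1) + (-5)²(0.225) + (0)²(0.15) + (5)²(0.15) + (6)²(0.2) + (7)²(0.175) = 30.05
Var(N) = E[N²] − (E[N])² = 30.05 − (1.35)² = 28.2275
SD(N) = √28.2275 ≈ 5.313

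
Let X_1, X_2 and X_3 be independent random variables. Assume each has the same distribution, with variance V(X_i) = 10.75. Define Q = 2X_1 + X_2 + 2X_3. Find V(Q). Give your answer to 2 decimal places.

By independence, V(Q) = (2)²V(X_1) + (1)²V(X_2) + (2)²V(X_3)
= (2)²·10.75 + (1)²·10.75 + (2)²·10.75 = 96.75

96.75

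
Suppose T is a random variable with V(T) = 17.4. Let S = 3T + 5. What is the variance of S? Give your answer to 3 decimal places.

V(3T + 5) = (3)²·V(T) = 9·17.4 = 156.6

156.600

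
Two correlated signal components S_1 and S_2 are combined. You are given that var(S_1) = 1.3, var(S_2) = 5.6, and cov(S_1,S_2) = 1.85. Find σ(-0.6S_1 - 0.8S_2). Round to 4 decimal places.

2.4141

var(-0.6S_1 - 0.8S_2) = (-0.6)²·var(S_1) + (-0.8)²·var(S_2) + 2·(-0.6)·(-0.8)·cov(S_1,S_2)
= 0.36·1.3 + 0.64·5.6 + 0.96·1.85 = 5.828
σ(-0.6S_1 - 0.8S_2) = √5.828 ≈ 2.4141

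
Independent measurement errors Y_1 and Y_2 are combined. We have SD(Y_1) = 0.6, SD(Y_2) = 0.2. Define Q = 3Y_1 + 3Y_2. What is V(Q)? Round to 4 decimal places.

V(Y_1) = 0.36, V(Y_2) = 0.04
By independence, V(Q) = (3)²V(Y_1) + (3)²V(Y_2)
= (3)²·0.36 + (3)²·0.04 = 3.6

3.6000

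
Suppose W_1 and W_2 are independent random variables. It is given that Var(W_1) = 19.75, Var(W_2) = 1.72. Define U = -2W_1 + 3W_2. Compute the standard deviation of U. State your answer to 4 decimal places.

By independence, Var(U) = (-2)²Var(W_1) + (3)²Var(W_2)
= (-2)²·19.75 + (3)²·1.72 = 94.48
SD(U) = √94.48 ≈ 9.7201

9.7201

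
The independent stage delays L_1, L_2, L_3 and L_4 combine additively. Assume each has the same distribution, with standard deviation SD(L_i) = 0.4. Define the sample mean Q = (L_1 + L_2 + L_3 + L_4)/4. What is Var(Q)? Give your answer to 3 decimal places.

Var(L_i) = (0.4)² = 0.16
By independence, Var(Q) = (0.25)²Var(L_1) + (0.25)²Var(L_2) + (0.25)²Var(L_3) + (0.25)²Var(L_4)
= (0.25)²·0.16 + (0.25)²·0.16 + (0.25)²·0.16 + (0.25)²·0.16 = 0.04

0.040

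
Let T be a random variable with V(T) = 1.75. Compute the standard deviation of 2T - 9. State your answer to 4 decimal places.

2.6458

V(2T - 9) = (2)²·1.75 = 7
SD(2T - 9) = √7 ≈ 2.6458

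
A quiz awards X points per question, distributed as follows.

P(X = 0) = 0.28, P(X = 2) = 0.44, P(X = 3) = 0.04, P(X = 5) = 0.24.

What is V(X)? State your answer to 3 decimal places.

3.280

E[X] = (0)(0.28) + (2)(0.44) + (3)(0.04) + (5)(0.24) = 2.2
E[X²] = (0)²(0.28) + (2)²(0.44) + (3)²(0.04) + (5)²(0.24) = 8.12
V(X) = E[X²] − (E[X])² = 8.12 − (2.2)² = 3.28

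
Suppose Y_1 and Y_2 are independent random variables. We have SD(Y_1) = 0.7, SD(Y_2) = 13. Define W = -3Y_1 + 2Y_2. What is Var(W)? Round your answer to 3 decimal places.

680.410

Var(Y_1) = 0.49, Var(Y_2) = 169
By independence, Var(W) = (-3)²Var(Y_1) + (2)²Var(Y_2)
= (-3)²·0.49 + (2)²·169 = 680.41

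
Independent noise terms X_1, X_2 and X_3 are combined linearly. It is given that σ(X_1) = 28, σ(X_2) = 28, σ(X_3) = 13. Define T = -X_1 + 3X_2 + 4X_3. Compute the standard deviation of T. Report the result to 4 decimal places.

Var(X_1) = 784, Var(X_2) = 784, Var(X_3) = 169
By independence, Var(T) = (-1)²Var(X_1) + (3)²Var(X_2) + (4)²Var(X_3)
= (-1)²·784 + (3)²·784 + (4)²·169 = 10544
σ(T) = √10544 ≈ 102.6840

102.6840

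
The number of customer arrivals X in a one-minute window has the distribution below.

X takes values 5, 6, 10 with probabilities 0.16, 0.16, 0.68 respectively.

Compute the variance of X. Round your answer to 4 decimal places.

E[X] = (5)(0.16) + (6)(0.16) + (10)(0.68) = 8.56
E[X²] = (5)²(0.16) + (6)²(0.16) + (10)²(0.68) = 77.76
Var(X) = E[X²] − (E[X])² = 77.76 − (8.56)² = 4.4864

4.4864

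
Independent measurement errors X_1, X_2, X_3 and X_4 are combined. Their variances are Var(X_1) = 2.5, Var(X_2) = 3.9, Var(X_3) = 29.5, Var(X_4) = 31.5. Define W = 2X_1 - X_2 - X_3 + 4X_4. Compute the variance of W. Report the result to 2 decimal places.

By independence, Var(W) = (2)²Var(X_1) + (-1)²Var(X_2) + (-1)²Var(X_3) + (4)²Var(X_4)
= (2)²·2.5 + (-1)²·3.9 + (-1)²·29.5 + (4)²·31.5 = 547.4

547.40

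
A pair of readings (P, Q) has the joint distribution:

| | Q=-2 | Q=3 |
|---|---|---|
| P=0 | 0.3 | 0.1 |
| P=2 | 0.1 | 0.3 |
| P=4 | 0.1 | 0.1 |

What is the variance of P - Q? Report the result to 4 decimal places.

6.4900

E[P] = 1.6,  E[Q] = 0.5,  E[PQ] = 1.8
var(P) = 4.8 − (1.6)² = 2.24;  var(Q) = 6.5 − (0.5)² = 6.25
Cov(P,Q) = 1.8 − (1.6)(0.5) = 1
var(P - Q) = (1)²·2.24 + (-1)²·6.25 + 2·(1)·(-1)·1 = 6.49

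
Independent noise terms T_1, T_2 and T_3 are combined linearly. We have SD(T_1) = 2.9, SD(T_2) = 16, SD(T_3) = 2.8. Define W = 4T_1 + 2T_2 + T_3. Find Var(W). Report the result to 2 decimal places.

Var(T_1) = 8.41, Var(T_2) = 256, Var(T_3) = 7.84
By independence, Var(W) = (4)²Var(T_1) + (2)²Var(T_2) + (1)²Var(T_3)
= (4)²·8.41 + (2)²·256 + (1)²·7.84 = 1166.4

1166.40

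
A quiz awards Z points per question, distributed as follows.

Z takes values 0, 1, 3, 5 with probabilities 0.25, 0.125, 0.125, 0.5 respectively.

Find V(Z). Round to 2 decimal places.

E[Z] = (0)(0.25) + (1)(0.125) + (3)(0.125) + (5)(0.5) = 3
E[Z²] = (0)²(0.25) + (1)²(0.125) + (3)²(0.125) + (5)²(0.5) = 13.75
V(Z) = E[Z²] − (E[Z])² = 13.75 − (3)² = 4.75

4.75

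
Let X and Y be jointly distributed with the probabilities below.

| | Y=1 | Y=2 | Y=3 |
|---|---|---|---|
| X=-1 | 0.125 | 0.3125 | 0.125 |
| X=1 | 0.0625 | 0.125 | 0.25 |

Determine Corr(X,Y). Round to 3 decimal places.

E[X] = -0.125,  E[Y] = 2.1875
E[XY] = -0.0625
Cov(X,Y) = E[XY] − E[X]E[Y] = -0.0625 − (-0.125)(2.1875) = 0.2109375
Var(X) = 0.984375,  Var(Y) = 0.52734375
ρ = 0.2109375 / √(0.984375·0.52734375) ≈ 0.293

0.293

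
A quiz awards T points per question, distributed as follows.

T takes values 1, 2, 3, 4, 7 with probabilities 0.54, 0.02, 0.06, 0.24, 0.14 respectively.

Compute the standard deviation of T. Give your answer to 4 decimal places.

E[T] = (1)(0.54) + (2)(0.02) + (3)(0.06) + (4)(0.24) + (7)(0.14) = 2.7
E[T²] = (1)²(0.54) + (2)²(0.02) + (3)²(0.06) + (4)²(0.24) + (7)²(0.14) = 11.86
var(T) = E[T²] − (E[T])² = 11.86 − (2.7)² = 4.57
σ(T) = √4.57 ≈ 2.1378

2.1378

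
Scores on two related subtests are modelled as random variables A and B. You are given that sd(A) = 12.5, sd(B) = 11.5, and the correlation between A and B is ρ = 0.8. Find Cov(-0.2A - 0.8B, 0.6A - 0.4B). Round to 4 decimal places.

Var(A) = (12.5)² = 156.25;  Var(B) = (11.5)² = 132.25
Cov(A,B) = ρ·sd(A)·sd(B) = 0.8·12.5·11.5 = 115
Cov(-0.2A - 0.8B, 0.6A - 0.4B) = (-0.2)(0.6)Var(A) + (-0.8)(-0.4)Var(B) + [(-0.2)(-0.4) + (-0.8)(0.6)]Cov(A,B)
= -0.12·156.25 + 0.32·132.25 + -0.4·115 = -22.43

-22.4300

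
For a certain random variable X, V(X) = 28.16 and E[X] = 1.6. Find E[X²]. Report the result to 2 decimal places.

E[X²] = V(X) + (E[X])² = 28.16 + (1.6)² = 30.72

30.72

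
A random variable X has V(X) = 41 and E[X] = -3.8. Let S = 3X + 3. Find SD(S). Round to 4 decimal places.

19.2094

V(3X + 3) = (3)²·41 = 369
SD(S) = √369 ≈ 19.2094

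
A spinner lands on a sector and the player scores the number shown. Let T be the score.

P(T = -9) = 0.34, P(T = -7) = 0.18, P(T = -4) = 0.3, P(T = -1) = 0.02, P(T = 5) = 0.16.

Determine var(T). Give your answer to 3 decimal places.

E[T] = (-9)(0.34) + (-7)(0.18) + (-4)(0.3) + (-1)(0.02) + (5)(0.16) = -4.74
E[T²] = (-9)²(0.34) + (-7)²(0.18) + (-4)²(0.3) + (-1)²(0.02) + (5)²(0.16) = 45.18
var(T) = E[T²] − (E[T])² = 45.18 − (-4.74)² = 22.7124

22.712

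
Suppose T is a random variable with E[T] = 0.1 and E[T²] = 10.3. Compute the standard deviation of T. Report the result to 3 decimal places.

Var(T) = 10.3 − (0.1)² = 10.29
SD(T) = √10.29 ≈ 3.208

3.208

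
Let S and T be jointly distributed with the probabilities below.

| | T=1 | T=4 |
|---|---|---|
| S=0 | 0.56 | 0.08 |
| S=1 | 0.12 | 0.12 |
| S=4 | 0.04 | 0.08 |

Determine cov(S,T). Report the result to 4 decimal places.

E[S] = 0.72,  E[T] = 1.84
E[ST] = 2.04
cov(S,T) = E[ST] − E[S]E[T] = 2.04 − (0.72)(1.84) = 0.7152

0.7152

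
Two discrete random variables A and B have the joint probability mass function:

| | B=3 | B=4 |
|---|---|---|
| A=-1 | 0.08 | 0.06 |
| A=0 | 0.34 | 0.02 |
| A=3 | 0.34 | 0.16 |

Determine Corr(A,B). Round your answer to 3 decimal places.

0.131

E[A] = 1.36,  E[B] = 3.24
E[AB] = 4.5
cov(A,B) = E[AB] − E[A]E[B] = 4.5 − (1.36)(3.24) = 0.0936
Var(A) = 2.7904,  Var(B) = 0.1824
ρ = 0.0936 / √(2.7904·0.1824) ≈ 0.131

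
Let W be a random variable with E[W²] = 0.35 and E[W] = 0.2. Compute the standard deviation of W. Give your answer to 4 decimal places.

Var(W) = 0.35 − (0.2)² = 0.31
SD(W) = √0.31 ≈ 0.5568

0.5568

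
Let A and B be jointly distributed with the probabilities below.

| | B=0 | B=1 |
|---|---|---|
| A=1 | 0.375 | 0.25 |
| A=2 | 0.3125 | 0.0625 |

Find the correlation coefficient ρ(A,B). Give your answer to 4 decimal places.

E[A] = 1.375,  E[B] = 0.3125
E[AB] = 0.375
Cov(A,B) = E[AB] − E[A]E[B] = 0.375 − (1.375)(0.3125) = -0.0546875
Var(A) = 0.234375,  Var(B) = 0.21484375
ρ = -0.0546875 / √(0.234375·0.21484375) ≈ -0.2437

-0.2437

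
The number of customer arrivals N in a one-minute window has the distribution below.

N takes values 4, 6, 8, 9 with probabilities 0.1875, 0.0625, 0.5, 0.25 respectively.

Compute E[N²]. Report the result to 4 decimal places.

57.5000

E[N²] = (4)²(0.1875) + (6)²(0.0625) + (8)²(0.5) + (9)²(0.25) = 57.5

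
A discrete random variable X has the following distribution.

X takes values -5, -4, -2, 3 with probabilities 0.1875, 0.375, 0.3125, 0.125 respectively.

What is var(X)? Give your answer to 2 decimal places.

E[X] = (-5)(0.1875) + (-4)(0.375) + (-2)(0.3125) + (3)(0.125) = -2.6875
E[X²] = (-5)²(0.1875) + (-4)²(0.375) + (-2)²(0.3125) + (3)²(0.125) = 13.0625
var(X) = E[X²] − (E[X])² = 13.0625 − (-2.6875)² = 5.83984375

5.84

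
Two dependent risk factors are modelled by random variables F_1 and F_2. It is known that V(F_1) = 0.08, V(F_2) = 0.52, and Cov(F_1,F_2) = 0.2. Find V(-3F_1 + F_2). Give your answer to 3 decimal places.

0.040

V(-3F_1 + F_2) = (-3)²·V(F_1) + (1)²·V(F_2) + 2·(-3)·(1)·Cov(F_1,F_2)
= 9·0.08 + 1·0.52 + -6·0.2 = 0.04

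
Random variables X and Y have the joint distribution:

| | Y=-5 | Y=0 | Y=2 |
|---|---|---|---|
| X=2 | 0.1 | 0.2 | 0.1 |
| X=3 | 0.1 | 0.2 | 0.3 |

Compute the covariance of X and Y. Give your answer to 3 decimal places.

E[X] = 2.6,  E[Y] = -0.2
E[XY] = -0.3
Cov(X,Y) = E[XY] − E[X]E[Y] = -0.3 − (2.6)(-0.2) = 0.22

0.220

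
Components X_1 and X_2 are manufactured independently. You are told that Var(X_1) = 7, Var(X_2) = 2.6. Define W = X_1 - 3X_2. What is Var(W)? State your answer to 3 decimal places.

By independence, Var(W) = (1)²Var(X_1) + (-3)²Var(X_2)
= (1)²·7 + (-3)²·2.6 = 30.4

30.400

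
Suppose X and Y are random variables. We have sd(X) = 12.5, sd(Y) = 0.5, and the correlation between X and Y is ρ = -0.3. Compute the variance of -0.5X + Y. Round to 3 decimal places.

V(X) = (12.5)² = 156.25;  V(Y) = (0.5)² = 0.25
Cov(X,Y) = ρ·sd(X)·sd(Y) = -0.3·12.5·0.5 = -1.875
V(-0.5X + Y) = (-0.5)²·V(X) + (1)²·V(Y) + 2·(-0.5)·(1)·Cov(X,Y)
= 0.25·156.25 + 1·0.25 + -1·-1.875 = 41.1875

41.188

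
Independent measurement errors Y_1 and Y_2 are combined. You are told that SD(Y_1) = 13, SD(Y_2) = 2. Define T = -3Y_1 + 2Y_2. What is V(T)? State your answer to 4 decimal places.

1537.0000

V(Y_1) = 169, V(Y_2) = 4
By independence, V(T) = (-3)²V(Y_1) + (2)²V(Y_2)
= (-3)²·169 + (2)²·4 = 1537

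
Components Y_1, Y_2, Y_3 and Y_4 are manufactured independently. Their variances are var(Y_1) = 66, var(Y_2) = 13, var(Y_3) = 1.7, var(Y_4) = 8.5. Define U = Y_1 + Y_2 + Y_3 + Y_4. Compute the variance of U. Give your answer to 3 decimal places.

89.200

By independence, var(U) = (1)²var(Y_1) + (1)²var(Y_2) + (1)²var(Y_3) + (1)²var(Y_4)
= (1)²·66 + (1)²·13 + (1)²·1.7 + (1)²·8.5 = 89.2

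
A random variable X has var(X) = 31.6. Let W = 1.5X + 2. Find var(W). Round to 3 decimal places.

71.100

var(1.5X + 2) = (1.5)²·var(X) = 2.25·31.6 = 71.1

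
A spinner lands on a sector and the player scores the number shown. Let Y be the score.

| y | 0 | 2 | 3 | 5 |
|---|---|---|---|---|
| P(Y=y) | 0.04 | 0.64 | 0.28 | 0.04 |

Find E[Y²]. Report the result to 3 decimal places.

6.080

E[Y²] = (0)²(0.04) + (2)²(0.64) + (3)²(0.28) + (5)²(0.04) = 6.08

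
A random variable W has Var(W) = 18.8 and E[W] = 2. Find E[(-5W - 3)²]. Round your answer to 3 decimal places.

639.000

E[-5W - 3] = -5·2 − 3 = -13
Var(-5W - 3) = (-5)²·18.8 = 470
E[(-5W - 3)²] = Var((-5W - 3)) + (E[(-5W - 3)])² = 470 + (-13)² = 639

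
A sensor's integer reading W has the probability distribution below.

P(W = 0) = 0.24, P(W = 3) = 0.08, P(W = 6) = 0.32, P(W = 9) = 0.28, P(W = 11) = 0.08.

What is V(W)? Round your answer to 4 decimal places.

E[W] = (0)(0.24) + (3)(0.08) + (6)(0.32) + (9)(0.28) + (11)(0.08) = 5.56
E[W²] = (0)²(0.24) + (3)²(0.08) + (6)²(0.32) + (9)²(0.28) + (11)²(0.08) = 44.6
V(W) = E[W²] − (E[W])² = 44.6 − (5.56)² = 13.6864

13.6864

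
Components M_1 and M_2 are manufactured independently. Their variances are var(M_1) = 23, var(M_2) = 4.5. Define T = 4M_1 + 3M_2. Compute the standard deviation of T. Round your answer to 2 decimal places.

By independence, var(T) = (4)²var(M_1) + (3)²var(M_2)
= (4)²·23 + (3)²·4.5 = 408.5
SD(T) = √408.5 ≈ 20.21

20.21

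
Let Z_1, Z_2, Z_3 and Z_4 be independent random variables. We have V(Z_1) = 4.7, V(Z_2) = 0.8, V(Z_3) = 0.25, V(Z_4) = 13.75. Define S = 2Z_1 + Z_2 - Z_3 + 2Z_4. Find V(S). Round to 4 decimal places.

74.8500

By independence, V(S) = (2)²V(Z_1) + (1)²V(Z_2) + (-1)²V(Z_3) + (2)²V(Z_4)
= (2)²·4.7 + (1)²·0.8 + (-1)²·0.25 + (2)²·13.75 = 74.85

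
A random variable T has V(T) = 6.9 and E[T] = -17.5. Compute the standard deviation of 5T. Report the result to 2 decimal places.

13.13

V(5T) = (5)²·6.9 = 172.5
σ(5T) = √172.5 ≈ 13.13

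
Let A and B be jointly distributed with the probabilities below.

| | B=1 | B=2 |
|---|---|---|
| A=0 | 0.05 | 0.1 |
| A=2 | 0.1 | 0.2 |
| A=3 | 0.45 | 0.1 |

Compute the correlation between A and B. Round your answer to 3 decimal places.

-0.391

E[A] = 2.25,  E[B] = 1.4
E[AB] = 2.95
Cov(A,B) = E[AB] − E[A]E[B] = 2.95 − (2.25)(1.4) = -0.2
var(A) = 1.0875,  var(B) = 0.24
ρ = -0.2 / √(1.0875·0.24) ≈ -0.391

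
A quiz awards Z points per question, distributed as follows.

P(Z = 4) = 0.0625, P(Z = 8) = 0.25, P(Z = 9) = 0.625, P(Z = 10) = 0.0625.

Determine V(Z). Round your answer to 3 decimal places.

1.625

E[Z] = (4)(0.0625) + (8)(0.25) + (9)(0.625) + (10)(0.0625) = 8.5
E[Z²] = (4)²(0.0625) + (8)²(0.25) + (9)²(0.625) + (10)²(0.0625) = 73.875
V(Z) = E[Z²] − (E[Z])² = 73.875 − (8.5)² = 1.625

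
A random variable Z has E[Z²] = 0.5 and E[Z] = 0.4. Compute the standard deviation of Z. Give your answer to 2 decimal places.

0.58

Var(Z) = 0.5 − (0.4)² = 0.34
σ(Z) = √0.34 ≈ 0.58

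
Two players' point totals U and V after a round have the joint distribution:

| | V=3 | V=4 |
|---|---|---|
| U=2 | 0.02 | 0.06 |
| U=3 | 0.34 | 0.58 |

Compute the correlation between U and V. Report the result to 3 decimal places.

-0.068

E[U] = 2.92,  E[V] = 3.64
E[UV] = 10.62
Cov(U,V) = E[UV] − E[U]E[V] = 10.62 − (2.92)(3.64) = -0.0088
var(U) = 0.0736,  var(V) = 0.2304
ρ = -0.0088 / √(0.0736·0.2304) ≈ -0.068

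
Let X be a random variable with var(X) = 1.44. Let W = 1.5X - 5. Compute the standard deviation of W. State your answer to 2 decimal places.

1.80

var(1.5X - 5) = (1.5)²·1.44 = 3.24
sd(W) = √3.24 ≈ 1.80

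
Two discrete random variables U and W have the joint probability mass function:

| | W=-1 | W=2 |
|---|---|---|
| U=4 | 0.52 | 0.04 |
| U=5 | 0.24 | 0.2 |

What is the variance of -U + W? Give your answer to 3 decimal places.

1.322

E[U] = 4.44,  E[W] = -0.28,  E[UW] = -0.96
Var(U) = 19.96 − (4.44)² = 0.2464;  Var(W) = 1.72 − (-0.28)² = 1.6416
Cov(U,W) = -0.96 − (4.44)(-0.28) = 0.2832
Var(-U + W) = (-1)²·0.2464 + (1)²·1.6416 + 2·(-1)·(1)·0.2832 = 1.3216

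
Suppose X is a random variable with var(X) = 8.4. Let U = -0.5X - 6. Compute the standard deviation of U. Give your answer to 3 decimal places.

1.449

var(-0.5X - 6) = (-0.5)²·8.4 = 2.1
SD(U) = √2.1 ≈ 1.449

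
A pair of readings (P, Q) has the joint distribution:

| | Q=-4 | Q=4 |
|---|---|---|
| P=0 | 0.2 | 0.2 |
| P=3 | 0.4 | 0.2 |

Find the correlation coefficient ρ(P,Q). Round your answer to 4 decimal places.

E[P] = 1.8,  E[Q] = -0.8
E[PQ] = -2.4
Cov(P,Q) = E[PQ] − E[P]E[Q] = -2.4 − (1.8)(-0.8) = -0.96
V(P) = 2.16,  V(Q) = 15.36
ρ = -0.96 / √(2.16·15.36) ≈ -0.1667

-0.1667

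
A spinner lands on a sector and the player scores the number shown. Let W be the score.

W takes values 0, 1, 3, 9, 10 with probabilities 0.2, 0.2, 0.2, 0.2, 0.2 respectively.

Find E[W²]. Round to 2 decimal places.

E[W²] = (0)²(0.2) + (1)²(0.2) + (3)²(0.2) + (9)²(0.2) + (10)²(0.2) = 38.2

38.20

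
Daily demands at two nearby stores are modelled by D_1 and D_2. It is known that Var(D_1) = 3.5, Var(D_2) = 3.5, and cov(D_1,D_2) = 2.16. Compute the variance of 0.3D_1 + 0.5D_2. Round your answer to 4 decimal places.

1.8380

Var(0.3D_1 + 0.5D_2) = (0.3)²·Var(D_1) + (0.5)²·Var(D_2) + 2·(0.3)·(0.5)·cov(D_1,D_2)
= 0.09·3.5 + 0.25·3.5 + 0.3·2.16 = 1.838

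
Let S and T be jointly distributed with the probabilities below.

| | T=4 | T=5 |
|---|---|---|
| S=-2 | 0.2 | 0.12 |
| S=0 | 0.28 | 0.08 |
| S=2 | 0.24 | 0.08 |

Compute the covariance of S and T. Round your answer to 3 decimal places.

-0.080

E[S] = 0,  E[T] = 4.28
E[ST] = -0.08
Cov(S,T) = E[ST] − E[S]E[T] = -0.08 − (0)(4.28) = -0.08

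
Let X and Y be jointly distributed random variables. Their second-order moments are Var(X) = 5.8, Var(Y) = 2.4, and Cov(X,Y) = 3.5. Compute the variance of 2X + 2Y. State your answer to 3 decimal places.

Var(2X + 2Y) = (2)²·Var(X) + (2)²·Var(Y) + 2·(2)·(2)·Cov(X,Y)
= 4·5.8 + 4·2.4 + 8·3.5 = 60.8

60.800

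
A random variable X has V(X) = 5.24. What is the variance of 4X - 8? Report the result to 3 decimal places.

83.840

V(4X - 8) = (4)²·V(X) = 16·5.24 = 83.84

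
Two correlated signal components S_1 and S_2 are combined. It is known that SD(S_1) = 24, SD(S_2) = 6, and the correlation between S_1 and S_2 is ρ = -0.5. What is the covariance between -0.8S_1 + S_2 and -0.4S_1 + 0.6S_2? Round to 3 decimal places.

V(S_1) = (24)² = 576;  V(S_2) = (6)² = 36
cov(S_1,S_2) = ρ·SD(S_1)·SD(S_2) = -0.5·24·6 = -72
cov(-0.8S_1 + S_2, -0.4S_1 + 0.6S_2) = (-0.8)(-0.4)V(S_1) + (1)(0.6)V(S_2) + [(-0.8)(0.6) + (1)(-0.4)]cov(S_1,S_2)
= 0.32·576 + 0.6·36 + -0.88·-72 = 269.28

269.280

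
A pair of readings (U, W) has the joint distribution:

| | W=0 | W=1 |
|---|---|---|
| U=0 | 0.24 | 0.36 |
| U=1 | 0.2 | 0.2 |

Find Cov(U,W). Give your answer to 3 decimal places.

E[U] = 0.4,  E[W] = 0.56
E[UW] = 0.2
Cov(U,W) = E[UW] − E[U]E[W] = 0.2 − (0.4)(0.56) = -0.024

-0.024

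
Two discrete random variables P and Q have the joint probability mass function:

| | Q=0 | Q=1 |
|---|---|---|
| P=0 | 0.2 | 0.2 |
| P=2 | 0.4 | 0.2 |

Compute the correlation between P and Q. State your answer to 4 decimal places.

-0.1667

E[P] = 1.2,  E[Q] = 0.4
E[PQ] = 0.4
cov(P,Q) = E[PQ] − E[P]E[Q] = 0.4 − (1.2)(0.4) = -0.08
Var(P) = 0.96,  Var(Q) = 0.24
ρ = -0.08 / √(0.96·0.24) ≈ -0.1667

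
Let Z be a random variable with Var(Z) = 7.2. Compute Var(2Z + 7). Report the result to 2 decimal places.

28.80

Var(2Z + 7) = (2)²·Var(Z) = 4·7.2 = 28.8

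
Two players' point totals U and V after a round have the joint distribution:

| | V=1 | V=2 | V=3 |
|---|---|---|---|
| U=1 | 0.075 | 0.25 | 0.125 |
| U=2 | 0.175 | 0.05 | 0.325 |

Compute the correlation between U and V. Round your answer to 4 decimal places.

E[U] = 1.55,  E[V] = 2.2
E[UV] = 3.45
Cov(U,V) = E[UV] − E[U]E[V] = 3.45 − (1.55)(2.2) = 0.04
Var(U) = 0.2475,  Var(V) = 0.66
ρ = 0.04 / √(0.2475·0.66) ≈ 0.0990

0.0990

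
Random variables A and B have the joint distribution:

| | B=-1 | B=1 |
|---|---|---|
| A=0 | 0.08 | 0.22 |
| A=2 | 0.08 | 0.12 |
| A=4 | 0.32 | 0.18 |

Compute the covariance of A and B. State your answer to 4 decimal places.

E[A] = 2.4,  E[B] = 0.04
E[AB] = -0.48
Cov(A,B) = E[AB] − E[A]E[B] = -0.48 − (2.4)(0.04) = -0.576

-0.5760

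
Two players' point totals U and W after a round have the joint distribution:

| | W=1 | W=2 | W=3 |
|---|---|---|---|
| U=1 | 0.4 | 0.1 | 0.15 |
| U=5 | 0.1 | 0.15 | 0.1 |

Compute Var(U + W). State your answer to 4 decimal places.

5.0275

E[U] = 2.4,  E[W] = 1.75,  E[UW] = 4.55
Var(U) = 9.4 − (2.4)² = 3.64;  Var(W) = 3.75 − (1.75)² = 0.6875
Cov(U,W) = 4.55 − (2.4)(1.75) = 0.35
Var(U + W) = (1)²·3.64 + (1)²·0.6875 + 2·(1)·(1)·0.35 = 5.0275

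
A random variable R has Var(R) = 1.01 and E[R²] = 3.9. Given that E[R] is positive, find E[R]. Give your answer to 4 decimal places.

(E[R])² = E[R²] − Var(R) = 3.9 − 1.01 = 2.89
E[R] = √2.89 = 1.7

1.7000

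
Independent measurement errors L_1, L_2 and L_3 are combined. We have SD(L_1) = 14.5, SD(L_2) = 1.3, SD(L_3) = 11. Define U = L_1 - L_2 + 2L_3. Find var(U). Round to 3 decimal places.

var(L_1) = 210.25, var(L_2) = 1.69, var(L_3) = 121
By independence, var(U) = (1)²var(L_1) + (-1)²var(L_2) + (2)²var(L_3)
= (1)²·210.25 + (-1)²·1.69 + (2)²·121 = 695.94

695.940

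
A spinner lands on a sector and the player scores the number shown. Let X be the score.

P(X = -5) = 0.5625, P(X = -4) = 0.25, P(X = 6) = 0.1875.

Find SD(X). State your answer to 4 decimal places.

4.1940

E[X] = (-5)(0.5625) + (-4)(0.25) + (6)(0.1875) = -2.6875
E[X²] = (-5)²(0.5625) + (-4)²(0.25) + (6)²(0.1875) = 24.8125
var(X) = E[X²] − (E[X])² = 24.8125 − (-2.6875)² = 17.58984375
SD(X) = √17.58984375 ≈ 4.1940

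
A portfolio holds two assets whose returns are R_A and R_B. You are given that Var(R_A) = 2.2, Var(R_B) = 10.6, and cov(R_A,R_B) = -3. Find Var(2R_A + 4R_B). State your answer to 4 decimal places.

Var(2R_A + 4R_B) = (2)²·Var(R_A) + (4)²·Var(R_B) + 2·(2)·(4)·cov(R_A,R_B)
= 4·2.2 + 16·10.6 + 16·-3 = 130.4

130.4000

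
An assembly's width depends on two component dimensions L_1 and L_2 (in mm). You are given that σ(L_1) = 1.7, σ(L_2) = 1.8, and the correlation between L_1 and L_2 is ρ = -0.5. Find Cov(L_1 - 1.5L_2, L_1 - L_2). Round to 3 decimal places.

11.575

var(L_1) = (1.7)² = 2.89;  var(L_2) = (1.8)² = 3.24
Cov(L_1,L_2) = ρ·σ(L_1)·σ(L_2) = -0.5·1.7·1.8 = -1.53
Cov(L_1 - 1.5L_2, L_1 - L_2) = (1)(1)var(L_1) + (-1.5)(-1)var(L_2) + [(1)(-1) + (-1.5)(1)]Cov(L_1,L_2)
= 1·2.89 + 1.5·3.24 + -2.5·-1.53 = 11.575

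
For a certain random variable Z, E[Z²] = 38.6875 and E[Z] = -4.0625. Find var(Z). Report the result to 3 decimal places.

var(Z) = 38.6875 − (-4.0625)² = 22.18359375

22.184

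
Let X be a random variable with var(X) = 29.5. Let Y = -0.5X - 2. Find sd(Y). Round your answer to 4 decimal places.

2.7157

var(-0.5X - 2) = (-0.5)²·29.5 = 7.375
sd(Y) = √7.375 ≈ 2.7157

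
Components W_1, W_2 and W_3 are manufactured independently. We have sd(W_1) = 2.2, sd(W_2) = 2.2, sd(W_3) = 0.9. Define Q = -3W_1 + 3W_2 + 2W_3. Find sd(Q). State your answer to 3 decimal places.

9.506

var(W_1) = 4.84, var(W_2) = 4.84, var(W_3) = 0.81
By independence, var(Q) = (-3)²var(W_1) + (3)²var(W_2) + (2)²var(W_3)
= (-3)²·4.84 + (3)²·4.84 + (2)²·0.81 = 90.36
sd(Q) = √90.36 ≈ 9.506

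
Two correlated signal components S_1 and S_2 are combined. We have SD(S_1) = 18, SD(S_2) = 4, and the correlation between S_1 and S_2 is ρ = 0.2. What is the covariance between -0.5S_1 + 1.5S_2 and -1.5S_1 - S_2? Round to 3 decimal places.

193.800

var(S_1) = (18)² = 324;  var(S_2) = (4)² = 16
cov(S_1,S_2) = ρ·SD(S_1)·SD(S_2) = 0.2·18·4 = 14.4
cov(-0.5S_1 + 1.5S_2, -1.5S_1 - S_2) = (-0.5)(-1.5)var(S_1) + (1.5)(-1)var(S_2) + [(-0.5)(-1) + (1.5)(-1.5)]cov(S_1,S_2)
= 0.75·324 + -1.5·16 + -1.75·14.4 = 193.8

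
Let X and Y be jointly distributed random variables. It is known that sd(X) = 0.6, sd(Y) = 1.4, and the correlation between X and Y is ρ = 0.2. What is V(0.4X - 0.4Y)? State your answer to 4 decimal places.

V(X) = (0.6)² = 0.36;  V(Y) = (1.4)² = 1.96
cov(X,Y) = ρ·sd(X)·sd(Y) = 0.2·0.6·1.4 = 0.168
V(0.4X - 0.4Y) = (0.4)²·V(X) + (-0.4)²·V(Y) + 2·(0.4)·(-0.4)·cov(X,Y)
= 0.16·0.36 + 0.16·1.96 + -0.32·0.168 = 0.31744

0.3174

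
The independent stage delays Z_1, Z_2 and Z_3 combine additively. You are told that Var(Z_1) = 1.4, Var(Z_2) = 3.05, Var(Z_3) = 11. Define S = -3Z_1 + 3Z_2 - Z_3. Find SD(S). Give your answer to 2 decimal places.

7.14

By independence, Var(S) = (-3)²Var(Z_1) + (3)²Var(Z_2) + (-1)²Var(Z_3)
= (-3)²·1.4 + (3)²·3.05 + (-1)²·11 = 51.05
SD(S) = √51.05 ≈ 7.14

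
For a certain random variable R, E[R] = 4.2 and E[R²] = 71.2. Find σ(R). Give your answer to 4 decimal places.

7.3185

var(R) = 71.2 − (4.2)² = 53.56
σ(R) = √53.56 ≈ 7.3185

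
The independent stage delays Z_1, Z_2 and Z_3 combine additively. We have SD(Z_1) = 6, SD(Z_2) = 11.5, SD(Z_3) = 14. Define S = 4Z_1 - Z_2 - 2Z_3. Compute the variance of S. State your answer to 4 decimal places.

1492.2500

V(Z_1) = 36, V(Z_2) = 132.25, V(Z_3) = 196
By independence, V(S) = (4)²V(Z_1) + (-1)²V(Z_2) + (-2)²V(Z_3)
= (4)²·36 + (-1)²·132.25 + (-2)²·196 = 1492.25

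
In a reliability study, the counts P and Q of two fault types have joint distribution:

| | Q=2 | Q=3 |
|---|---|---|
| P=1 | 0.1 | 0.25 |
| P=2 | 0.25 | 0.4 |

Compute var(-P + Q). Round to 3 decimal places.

0.500

E[P] = 1.65,  E[Q] = 2.65,  E[PQ] = 4.35
var(P) = 2.95 − (1.65)² = 0.2275;  var(Q) = 7.25 − (2.65)² = 0.2275
Cov(P,Q) = 4.35 − (1.65)(2.65) = -0.0225
var(-P + Q) = (-1)²·0.2275 + (1)²·0.2275 + 2·(-1)·(1)·-0.0225 = 0.5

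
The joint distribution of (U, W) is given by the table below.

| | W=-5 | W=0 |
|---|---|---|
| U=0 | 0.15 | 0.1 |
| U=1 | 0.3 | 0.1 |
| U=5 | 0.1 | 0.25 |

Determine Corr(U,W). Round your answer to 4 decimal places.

0.3613

E[U] = 2.15,  E[W] = -2.75
E[UW] = -4
Cov(U,W) = E[UW] − E[U]E[W] = -4 − (2.15)(-2.75) = 1.9125
V(U) = 4.5275,  V(W) = 6.1875
ρ = 1.9125 / √(4.5275·6.1875) ≈ 0.3613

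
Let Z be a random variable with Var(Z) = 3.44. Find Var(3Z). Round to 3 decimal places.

Var(3Z) = (3)²·Var(Z) = 9·3.44 = 30.96

30.960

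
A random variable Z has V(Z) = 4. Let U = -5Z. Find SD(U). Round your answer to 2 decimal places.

V(-5Z) = (-5)²·4 = 100
SD(U) = √100 ≈ 10.00

10.00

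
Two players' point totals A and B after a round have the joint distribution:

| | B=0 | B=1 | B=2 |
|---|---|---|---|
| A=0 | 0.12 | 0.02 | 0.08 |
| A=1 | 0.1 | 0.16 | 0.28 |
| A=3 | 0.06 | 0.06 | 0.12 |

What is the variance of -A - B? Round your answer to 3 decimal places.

2.048

E[A] = 1.26,  E[B] = 1.2,  E[AB] = 1.62
Var(A) = 2.7 − (1.26)² = 1.1124;  Var(B) = 2.16 − (1.2)² = 0.72
cov(A,B) = 1.62 − (1.26)(1.2) = 0.108
Var(-A - B) = (-1)²·1.1124 + (-1)²·0.72 + 2·(-1)·(-1)·0.108 = 2.0484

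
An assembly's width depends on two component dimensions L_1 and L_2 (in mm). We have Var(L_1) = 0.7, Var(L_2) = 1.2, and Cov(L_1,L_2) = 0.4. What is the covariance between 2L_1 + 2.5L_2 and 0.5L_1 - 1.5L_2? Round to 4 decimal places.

Cov(2L_1 + 2.5L_2, 0.5L_1 - 1.5L_2) = (2)(0.5)Var(L_1) + (2.5)(-1.5)Var(L_2) + [(2)(-1.5) + (2.5)(0.5)]Cov(L_1,L_2)
= 1·0.7 + -3.75·1.2 + -1.75·0.4 = -4.5

-4.5000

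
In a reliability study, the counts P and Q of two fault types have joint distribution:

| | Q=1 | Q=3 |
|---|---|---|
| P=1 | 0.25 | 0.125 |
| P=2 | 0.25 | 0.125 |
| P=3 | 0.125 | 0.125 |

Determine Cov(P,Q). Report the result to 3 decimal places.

0.094

E[P] = 1.875,  E[Q] = 1.75
E[PQ] = 3.375
Cov(P,Q) = E[PQ] − E[P]E[Q] = 3.375 − (1.875)(1.75) = 0.09375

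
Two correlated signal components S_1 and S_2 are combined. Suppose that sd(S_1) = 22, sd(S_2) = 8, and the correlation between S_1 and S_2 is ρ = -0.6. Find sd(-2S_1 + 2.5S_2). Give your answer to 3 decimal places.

58.241

V(S_1) = (22)² = 484;  V(S_2) = (8)² = 64
Cov(S_1,S_2) = ρ·sd(S_1)·sd(S_2) = -0.6·22·8 = -105.6
V(-2S_1 + 2.5S_2) = (-2)²·V(S_1) + (2.5)²·V(S_2) + 2·(-2)·(2.5)·Cov(S_1,S_2)
= 4·484 + 6.25·64 + -10·-105.6 = 3392
sd(-2S_1 + 2.5S_2) = √3392 ≈ 58.241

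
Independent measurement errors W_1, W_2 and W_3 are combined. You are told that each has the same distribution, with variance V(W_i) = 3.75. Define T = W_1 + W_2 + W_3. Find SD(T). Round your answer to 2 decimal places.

3.35

By independence, V(T) = (1)²V(W_1) + (1)²V(W_2) + (1)²V(W_3)
= (1)²·3.75 + (1)²·3.75 + (1)²·3.75 = 11.25
SD(T) = √11.25 ≈ 3.35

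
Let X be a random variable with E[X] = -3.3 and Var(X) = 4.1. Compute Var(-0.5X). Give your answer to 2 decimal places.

1.03

Var(-0.5X) = (-0.5)²·Var(X) = 0.25·4.1 = 1.025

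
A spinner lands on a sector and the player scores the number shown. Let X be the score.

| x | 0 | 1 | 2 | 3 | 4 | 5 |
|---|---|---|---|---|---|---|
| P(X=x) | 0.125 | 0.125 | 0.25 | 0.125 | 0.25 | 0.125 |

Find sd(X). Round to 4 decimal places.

1.5762

E[X] = (0)(0.125) + (1)(0.125) + (2)(0.25) + (3)(0.125) + (4)(0.25) + (5)(0.125) = 2.625
E[X²] = (0)²(0.125) + (1)²(0.125) + (2)²(0.25) + (3)²(0.125) + (4)²(0.25) + (5)²(0.125) = 9.375
V(X) = E[X²] − (E[X])² = 9.375 − (2.625)² = 2.484375
sd(X) = √2.484375 ≈ 1.5762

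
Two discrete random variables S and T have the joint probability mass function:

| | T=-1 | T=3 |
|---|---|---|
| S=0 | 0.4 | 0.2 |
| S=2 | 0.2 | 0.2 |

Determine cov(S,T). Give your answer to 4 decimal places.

0.3200

E[S] = 0.8,  E[T] = 0.6
E[ST] = 0.8
cov(S,T) = E[ST] − E[S]E[T] = 0.8 − (0.8)(0.6) = 0.32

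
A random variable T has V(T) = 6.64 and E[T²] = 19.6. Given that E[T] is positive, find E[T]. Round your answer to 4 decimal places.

(E[T])² = E[T²] − V(T) = 19.6 − 6.64 = 12.96
E[T] = √12.96 = 3.6

3.6000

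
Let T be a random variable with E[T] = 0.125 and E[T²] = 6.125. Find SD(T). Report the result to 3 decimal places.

Var(T) = 6.125 − (0.125)² = 6.109375
SD(T) = √6.109375 ≈ 2.472

2.472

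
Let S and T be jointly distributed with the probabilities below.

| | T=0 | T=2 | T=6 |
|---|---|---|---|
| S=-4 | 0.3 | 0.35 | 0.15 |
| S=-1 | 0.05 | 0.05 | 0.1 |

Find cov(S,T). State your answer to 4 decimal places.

E[S] = -3.4,  E[T] = 2.3
E[ST] = -7.1
cov(S,T) = E[ST] − E[S]E[T] = -7.1 − (-3.4)(2.3) = 0.72

0.7200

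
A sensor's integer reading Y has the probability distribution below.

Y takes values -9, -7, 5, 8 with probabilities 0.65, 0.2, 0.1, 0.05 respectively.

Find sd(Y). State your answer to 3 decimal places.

5.275

E[Y] = (-9)(0.65) + (-7)(0.2) + (5)(0.1) + (8)(0.05) = -6.35
E[Y²] = (-9)²(0.65) + (-7)²(0.2) + (5)²(0.1) + (8)²(0.05) = 68.15
var(Y) = E[Y²] − (E[Y])² = 68.15 − (-6.35)² = 27.8275
sd(Y) = √27.8275 ≈ 5.275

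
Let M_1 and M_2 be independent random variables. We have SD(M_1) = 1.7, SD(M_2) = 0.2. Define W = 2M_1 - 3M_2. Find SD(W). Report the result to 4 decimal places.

Var(M_1) = 2.89, Var(M_2) = 0.04
By independence, Var(W) = (2)²Var(M_1) + (-3)²Var(M_2)
= (2)²·2.89 + (-3)²·0.04 = 11.92
SD(W) = √11.92 ≈ 3.4525

3.4525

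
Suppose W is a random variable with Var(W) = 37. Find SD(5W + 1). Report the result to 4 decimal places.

30.4138

Var(5W + 1) = (5)²·37 = 925
SD(5W + 1) = √925 ≈ 30.4138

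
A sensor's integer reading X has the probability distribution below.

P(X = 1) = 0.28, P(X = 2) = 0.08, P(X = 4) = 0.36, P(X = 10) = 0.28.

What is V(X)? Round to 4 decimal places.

12.4576

E[X] = (1)(0.28) + (2)(0.08) + (4)(0.36) + (10)(0.28) = 4.68
E[X²] = (1)²(0.28) + (2)²(0.08) + (4)²(0.36) + (10)²(0.28) = 34.36
V(X) = E[X²] − (E[X])² = 34.36 − (4.68)² = 12.4576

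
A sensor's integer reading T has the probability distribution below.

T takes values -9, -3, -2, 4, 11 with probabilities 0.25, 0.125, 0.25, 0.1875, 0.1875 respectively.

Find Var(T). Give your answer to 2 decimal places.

E[T] = (-9)(0.25) + (-3)(0.125) + (-2)(0.25) + (4)(0.1875) + (11)(0.1875) = -0.3125
E[T²] = (-9)²(0.25) + (-3)²(0.125) + (-2)²(0.25) + (4)²(0.1875) + (11)²(0.1875) = 48.0625
Var(T) = E[T²] − (E[T])² = 48.0625 − (-0.3125)² = 47.96484375

47.96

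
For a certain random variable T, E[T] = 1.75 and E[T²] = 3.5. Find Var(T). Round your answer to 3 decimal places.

Var(T) = 3.5 − (1.75)² = 0.4375

0.438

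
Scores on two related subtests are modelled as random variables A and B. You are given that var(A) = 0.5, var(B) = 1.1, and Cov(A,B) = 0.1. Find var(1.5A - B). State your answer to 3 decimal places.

var(1.5A - B) = (1.5)²·var(A) + (-1)²·var(B) + 2·(1.5)·(-1)·Cov(A,B)
= 2.25·0.5 + 1·1.1 + -3·0.1 = 1.925

1.925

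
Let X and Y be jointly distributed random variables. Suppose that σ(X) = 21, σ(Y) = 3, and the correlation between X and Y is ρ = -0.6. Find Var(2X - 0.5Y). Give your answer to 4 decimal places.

1841.8500

Var(X) = (21)² = 441;  Var(Y) = (3)² = 9
Cov(X,Y) = ρ·σ(X)·σ(Y) = -0.6·21·3 = -37.8
Var(2X - 0.5Y) = (2)²·Var(X) + (-0.5)²·Var(Y) + 2·(2)·(-0.5)·Cov(X,Y)
= 4·441 + 0.25·9 + -2·-37.8 = 1841.85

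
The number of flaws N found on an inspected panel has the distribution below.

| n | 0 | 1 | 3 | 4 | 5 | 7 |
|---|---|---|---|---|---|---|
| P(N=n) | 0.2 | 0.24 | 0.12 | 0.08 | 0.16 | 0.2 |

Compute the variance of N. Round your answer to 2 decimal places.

6.67

E[N] = (0)(0.2) + (1)(0.24) + (3)(0.12) + (4)(0.08) + (5)(0.16) + (7)(0.2) = 3.12
E[N²] = (0)²(0.2) + (1)²(0.24) + (3)²(0.12) + (4)²(0.08) + (5)²(0.16) + (7)²(0.2) = 16.4
Var(N) = E[N²] − (E[N])² = 16.4 − (3.12)² = 6.6656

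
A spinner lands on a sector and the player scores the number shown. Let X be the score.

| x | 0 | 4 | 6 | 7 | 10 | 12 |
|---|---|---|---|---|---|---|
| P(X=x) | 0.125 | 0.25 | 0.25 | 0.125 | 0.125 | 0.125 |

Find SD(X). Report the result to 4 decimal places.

E[X] = (0)(0.125) + (4)(0.25) + (6)(0.25) + (7)(0.125) + (10)(0.125) + (12)(0.125) = 6.125
E[X²] = (0)²(0.125) + (4)²(0.25) + (6)²(0.25) + (7)²(0.125) + (10)²(0.125) + (12)²(0.125) = 49.625
V(X) = E[X²] − (E[X])² = 49.625 − (6.125)² = 12.109375
SD(X) = √12.109375 ≈ 3.4799

3.4799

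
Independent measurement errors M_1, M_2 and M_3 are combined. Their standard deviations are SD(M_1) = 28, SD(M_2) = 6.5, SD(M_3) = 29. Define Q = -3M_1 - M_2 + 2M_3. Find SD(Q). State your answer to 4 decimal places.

V(M_1) = 784, V(M_2) = 42.25, V(M_3) = 841
By independence, V(Q) = (-3)²V(M_1) + (-1)²V(M_2) + (2)²V(M_3)
= (-3)²·784 + (-1)²·42.25 + (2)²·841 = 10462.25
SD(Q) = √10462.25 ≈ 102.2851

102.2851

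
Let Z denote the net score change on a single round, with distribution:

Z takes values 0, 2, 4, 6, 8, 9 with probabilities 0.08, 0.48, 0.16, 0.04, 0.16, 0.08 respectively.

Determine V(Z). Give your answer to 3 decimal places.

7.894

E[Z] = (0)(0.08) + (2)(0.48) + (4)(0.16) + (6)(0.04) + (8)(0.16) + (9)(0.08) = 3.84
E[Z²] = (0)²(0.08) + (2)²(0.48) + (4)²(0.16) + (6)²(0.04) + (8)²(0.16) + (9)²(0.08) = 22.64
V(Z) = E[Z²] − (E[Z])² = 22.64 − (3.84)² = 7.8944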